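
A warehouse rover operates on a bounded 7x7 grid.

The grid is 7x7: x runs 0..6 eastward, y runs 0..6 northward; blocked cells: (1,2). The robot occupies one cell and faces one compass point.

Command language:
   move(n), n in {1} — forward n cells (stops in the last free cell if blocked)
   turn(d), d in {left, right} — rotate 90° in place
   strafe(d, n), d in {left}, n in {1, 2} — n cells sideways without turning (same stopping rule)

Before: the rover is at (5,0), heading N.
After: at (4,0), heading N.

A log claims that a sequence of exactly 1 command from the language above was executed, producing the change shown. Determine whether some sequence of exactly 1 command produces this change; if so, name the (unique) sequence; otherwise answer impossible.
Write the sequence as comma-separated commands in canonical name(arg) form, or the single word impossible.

key: still facing N — the one step turns nothing
start: at (5,0), heading N
step 1 (strafe(left, 1)): at (4,0), heading N
uniquely the one of 5 1-step routes that fits.

strafe(left, 1)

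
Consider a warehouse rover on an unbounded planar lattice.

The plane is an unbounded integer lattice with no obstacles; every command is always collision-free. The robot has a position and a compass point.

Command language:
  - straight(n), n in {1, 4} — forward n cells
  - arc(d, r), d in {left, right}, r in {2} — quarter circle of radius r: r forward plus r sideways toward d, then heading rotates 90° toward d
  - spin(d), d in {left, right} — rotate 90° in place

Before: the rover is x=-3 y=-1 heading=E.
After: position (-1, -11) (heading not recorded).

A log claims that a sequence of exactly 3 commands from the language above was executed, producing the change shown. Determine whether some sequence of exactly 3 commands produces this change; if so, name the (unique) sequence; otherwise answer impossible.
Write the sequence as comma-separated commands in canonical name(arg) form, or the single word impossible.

arc(right, 2), straight(4), straight(4)

key: running straight(4) before arc(right, 2) would end elsewhere — order is forced
begin: x=-3 y=-1 heading=E
[1] after arc(right, 2): x=-1 y=-3 heading=S
[2] after straight(4): x=-1 y=-7 heading=S
[3] after straight(4): x=-1 y=-11 heading=S
all 216 alternatives checked — unique.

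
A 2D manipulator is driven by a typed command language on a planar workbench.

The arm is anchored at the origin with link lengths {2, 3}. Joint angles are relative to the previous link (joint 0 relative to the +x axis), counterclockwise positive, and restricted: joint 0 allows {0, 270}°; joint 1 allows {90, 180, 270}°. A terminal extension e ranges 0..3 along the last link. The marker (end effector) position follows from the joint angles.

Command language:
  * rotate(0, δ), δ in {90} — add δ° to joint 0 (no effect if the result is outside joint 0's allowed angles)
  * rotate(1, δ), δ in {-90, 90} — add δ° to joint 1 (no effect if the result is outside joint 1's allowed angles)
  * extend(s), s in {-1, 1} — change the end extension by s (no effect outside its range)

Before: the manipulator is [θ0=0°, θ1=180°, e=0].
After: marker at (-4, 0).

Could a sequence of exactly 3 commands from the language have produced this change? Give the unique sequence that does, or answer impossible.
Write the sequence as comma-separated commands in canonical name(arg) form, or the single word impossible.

t0: [θ0=0°, θ1=180°, e=0]
[1] after extend(1): [θ0=0°, θ1=180°, e=1]
[2] after extend(1): [θ0=0°, θ1=180°, e=2]
[3] after extend(1): [θ0=0°, θ1=180°, e=3]
no rival 3-sequence matches.

extend(1), extend(1), extend(1)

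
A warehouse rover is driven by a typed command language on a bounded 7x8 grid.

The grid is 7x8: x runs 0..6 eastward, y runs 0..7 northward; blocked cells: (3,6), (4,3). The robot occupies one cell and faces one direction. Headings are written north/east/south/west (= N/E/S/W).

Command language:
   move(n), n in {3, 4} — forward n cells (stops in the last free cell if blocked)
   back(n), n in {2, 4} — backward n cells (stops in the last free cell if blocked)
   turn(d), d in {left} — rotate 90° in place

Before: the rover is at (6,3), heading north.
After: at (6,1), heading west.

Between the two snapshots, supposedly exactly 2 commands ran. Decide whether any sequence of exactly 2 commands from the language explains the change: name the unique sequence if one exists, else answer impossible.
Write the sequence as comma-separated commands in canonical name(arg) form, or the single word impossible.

key: cell and facing (now W) both changed — the 2 commands mix motion and turning
t0: at (6,3), heading north
step 1 (back(2)): at (6,1), heading north
step 2 (turn(left)): at (6,1), heading west
no rival 2-sequence matches.

back(2), turn(left)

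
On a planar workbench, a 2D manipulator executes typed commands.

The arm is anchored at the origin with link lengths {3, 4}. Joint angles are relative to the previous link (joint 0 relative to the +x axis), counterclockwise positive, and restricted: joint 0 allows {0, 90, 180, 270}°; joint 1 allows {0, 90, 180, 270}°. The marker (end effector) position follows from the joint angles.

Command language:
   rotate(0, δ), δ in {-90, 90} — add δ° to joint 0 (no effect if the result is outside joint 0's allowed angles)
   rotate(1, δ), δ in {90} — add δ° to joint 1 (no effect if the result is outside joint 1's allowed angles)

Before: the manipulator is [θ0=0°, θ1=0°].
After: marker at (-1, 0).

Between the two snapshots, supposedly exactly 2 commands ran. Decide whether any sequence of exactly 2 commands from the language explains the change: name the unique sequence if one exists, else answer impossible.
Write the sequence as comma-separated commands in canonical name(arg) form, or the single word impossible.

from: [θ0=0°, θ1=0°]
[1] after rotate(1, 90): [θ0=0°, θ1=90°]
[2] after rotate(1, 90): [θ0=0°, θ1=180°]
all 9 alternatives checked — unique.

rotate(1, 90), rotate(1, 90)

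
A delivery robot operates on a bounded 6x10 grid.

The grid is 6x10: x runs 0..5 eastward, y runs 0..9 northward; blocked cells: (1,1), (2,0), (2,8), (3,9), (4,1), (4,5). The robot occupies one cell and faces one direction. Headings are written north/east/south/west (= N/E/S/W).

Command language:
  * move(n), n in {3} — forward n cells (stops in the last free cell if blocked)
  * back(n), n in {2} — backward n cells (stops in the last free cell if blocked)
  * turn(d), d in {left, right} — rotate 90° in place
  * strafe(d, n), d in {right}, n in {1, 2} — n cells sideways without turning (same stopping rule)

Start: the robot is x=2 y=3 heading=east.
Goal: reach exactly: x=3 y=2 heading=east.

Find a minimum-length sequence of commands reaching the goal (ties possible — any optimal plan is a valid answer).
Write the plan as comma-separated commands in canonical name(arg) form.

back(2), move(3), strafe(right, 1)

begin: x=2 y=3 heading=east
t=1 back(2) ⇒ x=0 y=3 heading=east
t=2 move(3) ⇒ x=3 y=3 heading=east
t=3 strafe(right, 1) ⇒ x=3 y=2 heading=east
no 2-step plan works, so 3 is optimal.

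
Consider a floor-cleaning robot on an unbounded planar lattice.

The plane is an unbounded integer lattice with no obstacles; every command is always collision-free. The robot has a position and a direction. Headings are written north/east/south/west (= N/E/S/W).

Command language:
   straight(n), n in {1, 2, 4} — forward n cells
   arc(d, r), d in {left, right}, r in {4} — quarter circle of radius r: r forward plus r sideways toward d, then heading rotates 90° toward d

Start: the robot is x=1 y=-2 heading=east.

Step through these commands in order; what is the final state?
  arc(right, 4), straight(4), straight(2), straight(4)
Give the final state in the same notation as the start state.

x=5 y=-16 heading=south

initial: x=1 y=-2 heading=east
t=1 arc(right, 4) ⇒ x=5 y=-6 heading=south
t=2 straight(4) ⇒ x=5 y=-10 heading=south
t=3 straight(2) ⇒ x=5 y=-12 heading=south
t=4 straight(4) ⇒ x=5 y=-16 heading=south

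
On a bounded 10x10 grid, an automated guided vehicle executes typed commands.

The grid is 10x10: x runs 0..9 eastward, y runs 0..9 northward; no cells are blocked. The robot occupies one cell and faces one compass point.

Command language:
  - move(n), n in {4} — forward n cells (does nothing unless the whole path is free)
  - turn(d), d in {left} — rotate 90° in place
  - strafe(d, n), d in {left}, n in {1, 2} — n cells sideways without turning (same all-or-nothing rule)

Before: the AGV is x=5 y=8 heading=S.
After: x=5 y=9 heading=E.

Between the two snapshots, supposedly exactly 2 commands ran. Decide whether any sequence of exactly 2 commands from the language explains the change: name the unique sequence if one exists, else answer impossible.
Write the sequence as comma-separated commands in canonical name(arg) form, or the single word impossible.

turn(left), strafe(left, 1)

key: position moved to (5,9) AND the heading swung to E — translation plus rotation needed
initial: x=5 y=8 heading=S
t=1 turn(left) ⇒ x=5 y=8 heading=E
t=2 strafe(left, 1) ⇒ x=5 y=9 heading=E
no rival 2-sequence matches.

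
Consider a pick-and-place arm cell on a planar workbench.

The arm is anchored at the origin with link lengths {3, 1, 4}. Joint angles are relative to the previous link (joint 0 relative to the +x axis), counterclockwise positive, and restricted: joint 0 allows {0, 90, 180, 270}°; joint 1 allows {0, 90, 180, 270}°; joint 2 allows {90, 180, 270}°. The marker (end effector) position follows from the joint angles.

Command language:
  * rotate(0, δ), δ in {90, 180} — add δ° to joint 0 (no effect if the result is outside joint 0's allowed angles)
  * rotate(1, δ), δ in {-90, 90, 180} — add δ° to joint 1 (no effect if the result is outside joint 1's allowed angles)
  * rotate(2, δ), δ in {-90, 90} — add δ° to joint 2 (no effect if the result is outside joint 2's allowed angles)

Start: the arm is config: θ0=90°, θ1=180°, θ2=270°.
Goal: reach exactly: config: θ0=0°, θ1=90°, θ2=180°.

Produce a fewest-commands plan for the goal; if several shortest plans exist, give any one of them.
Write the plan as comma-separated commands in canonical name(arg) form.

t0: config: θ0=90°, θ1=180°, θ2=270°
t=1 rotate(2, -90) ⇒ config: θ0=90°, θ1=180°, θ2=180°
t=2 rotate(0, 180) ⇒ config: θ0=270°, θ1=180°, θ2=180°
t=3 rotate(1, -90) ⇒ config: θ0=270°, θ1=90°, θ2=180°
t=4 rotate(0, 90) ⇒ config: θ0=0°, θ1=90°, θ2=180°
shorter routes all fall short; 4 is best.

rotate(2, -90), rotate(0, 180), rotate(1, -90), rotate(0, 90)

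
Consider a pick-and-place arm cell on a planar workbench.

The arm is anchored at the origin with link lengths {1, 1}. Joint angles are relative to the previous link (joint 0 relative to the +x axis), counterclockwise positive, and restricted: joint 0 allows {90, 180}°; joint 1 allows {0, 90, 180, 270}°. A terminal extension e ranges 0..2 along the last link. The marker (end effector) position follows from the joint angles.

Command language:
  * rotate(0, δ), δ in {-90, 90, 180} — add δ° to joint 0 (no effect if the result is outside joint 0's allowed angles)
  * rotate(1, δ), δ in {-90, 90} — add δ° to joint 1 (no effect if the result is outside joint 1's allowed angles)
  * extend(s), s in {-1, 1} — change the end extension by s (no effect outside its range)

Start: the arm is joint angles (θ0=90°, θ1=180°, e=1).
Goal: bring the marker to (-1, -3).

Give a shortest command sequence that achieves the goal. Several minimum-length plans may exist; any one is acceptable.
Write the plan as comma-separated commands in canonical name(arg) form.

begin: joint angles (θ0=90°, θ1=180°, e=1)
t=1 extend(1) ⇒ joint angles (θ0=90°, θ1=180°, e=2)
t=2 rotate(0, 90) ⇒ joint angles (θ0=180°, θ1=180°, e=2)
t=3 rotate(1, -90) ⇒ joint angles (θ0=180°, θ1=90°, e=2)
nothing shorter than 3 reaches the goal.

extend(1), rotate(0, 90), rotate(1, -90)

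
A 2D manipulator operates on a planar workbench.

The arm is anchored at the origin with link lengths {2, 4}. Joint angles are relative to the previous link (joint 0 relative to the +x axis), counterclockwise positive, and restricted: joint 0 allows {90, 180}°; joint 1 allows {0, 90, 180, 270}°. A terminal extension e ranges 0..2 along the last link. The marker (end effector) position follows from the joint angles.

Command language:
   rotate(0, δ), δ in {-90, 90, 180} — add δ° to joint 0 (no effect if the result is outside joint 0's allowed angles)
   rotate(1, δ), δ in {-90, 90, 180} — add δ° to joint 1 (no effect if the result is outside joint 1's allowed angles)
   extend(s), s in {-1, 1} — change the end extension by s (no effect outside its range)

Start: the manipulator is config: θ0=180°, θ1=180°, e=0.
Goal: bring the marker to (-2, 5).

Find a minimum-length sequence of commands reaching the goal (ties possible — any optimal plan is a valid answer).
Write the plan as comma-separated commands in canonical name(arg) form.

extend(1), rotate(1, 90)

initial: config: θ0=180°, θ1=180°, e=0
1. extend(1) → config: θ0=180°, θ1=180°, e=1
2. rotate(1, 90) → config: θ0=180°, θ1=270°, e=1
shorter routes all fall short; 2 is best.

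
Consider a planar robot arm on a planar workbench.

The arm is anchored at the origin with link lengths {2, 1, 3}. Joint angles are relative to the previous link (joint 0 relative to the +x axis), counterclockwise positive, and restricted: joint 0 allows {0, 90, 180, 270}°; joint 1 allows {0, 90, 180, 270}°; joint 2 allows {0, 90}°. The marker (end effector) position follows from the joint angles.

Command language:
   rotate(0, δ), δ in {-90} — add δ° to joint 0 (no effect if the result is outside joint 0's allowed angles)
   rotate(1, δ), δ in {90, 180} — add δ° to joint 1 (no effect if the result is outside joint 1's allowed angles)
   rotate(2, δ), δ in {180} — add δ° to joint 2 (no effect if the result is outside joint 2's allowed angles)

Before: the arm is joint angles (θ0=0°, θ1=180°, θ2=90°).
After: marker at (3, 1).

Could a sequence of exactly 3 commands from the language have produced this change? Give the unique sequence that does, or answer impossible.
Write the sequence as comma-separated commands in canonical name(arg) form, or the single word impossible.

begin: joint angles (θ0=0°, θ1=180°, θ2=90°)
[1] after rotate(0, -90): joint angles (θ0=270°, θ1=180°, θ2=90°)
[2] after rotate(0, -90): joint angles (θ0=180°, θ1=180°, θ2=90°)
[3] after rotate(0, -90): joint angles (θ0=90°, θ1=180°, θ2=90°)
no other 3-command option fits: unique.

rotate(0, -90), rotate(0, -90), rotate(0, -90)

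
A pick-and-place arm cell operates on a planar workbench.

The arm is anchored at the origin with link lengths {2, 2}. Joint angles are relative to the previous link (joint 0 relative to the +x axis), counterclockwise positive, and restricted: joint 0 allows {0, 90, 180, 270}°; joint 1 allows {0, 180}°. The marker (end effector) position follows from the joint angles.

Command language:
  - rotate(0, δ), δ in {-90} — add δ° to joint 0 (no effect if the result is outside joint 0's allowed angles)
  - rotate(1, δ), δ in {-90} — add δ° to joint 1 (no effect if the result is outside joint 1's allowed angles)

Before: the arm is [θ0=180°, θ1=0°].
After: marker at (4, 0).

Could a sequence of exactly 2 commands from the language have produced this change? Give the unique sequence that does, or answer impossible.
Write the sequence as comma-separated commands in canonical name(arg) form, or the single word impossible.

rotate(0, -90), rotate(0, -90)

initial: [θ0=180°, θ1=0°]
[1] after rotate(0, -90): [θ0=90°, θ1=0°]
[2] after rotate(0, -90): [θ0=0°, θ1=0°]
all 4 alternatives checked — unique.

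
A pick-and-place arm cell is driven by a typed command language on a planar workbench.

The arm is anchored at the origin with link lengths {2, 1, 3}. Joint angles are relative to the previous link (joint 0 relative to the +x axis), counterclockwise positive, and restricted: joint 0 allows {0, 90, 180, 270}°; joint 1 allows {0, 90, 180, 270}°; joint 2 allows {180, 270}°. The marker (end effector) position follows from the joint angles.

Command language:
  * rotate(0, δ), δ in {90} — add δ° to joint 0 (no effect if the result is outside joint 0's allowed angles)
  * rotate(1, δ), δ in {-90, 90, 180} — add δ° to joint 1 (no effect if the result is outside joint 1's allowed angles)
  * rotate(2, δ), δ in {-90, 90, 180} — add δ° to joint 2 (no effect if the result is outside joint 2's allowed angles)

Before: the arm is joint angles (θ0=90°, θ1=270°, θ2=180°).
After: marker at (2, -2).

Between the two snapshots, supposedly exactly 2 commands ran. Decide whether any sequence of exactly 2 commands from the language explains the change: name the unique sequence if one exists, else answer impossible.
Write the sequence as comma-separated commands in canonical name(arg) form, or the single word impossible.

begin: joint angles (θ0=90°, θ1=270°, θ2=180°)
t=1 rotate(0, 90) ⇒ joint angles (θ0=180°, θ1=270°, θ2=180°)
t=2 rotate(0, 90) ⇒ joint angles (θ0=270°, θ1=270°, θ2=180°)
all 49 alternatives checked — unique.

rotate(0, 90), rotate(0, 90)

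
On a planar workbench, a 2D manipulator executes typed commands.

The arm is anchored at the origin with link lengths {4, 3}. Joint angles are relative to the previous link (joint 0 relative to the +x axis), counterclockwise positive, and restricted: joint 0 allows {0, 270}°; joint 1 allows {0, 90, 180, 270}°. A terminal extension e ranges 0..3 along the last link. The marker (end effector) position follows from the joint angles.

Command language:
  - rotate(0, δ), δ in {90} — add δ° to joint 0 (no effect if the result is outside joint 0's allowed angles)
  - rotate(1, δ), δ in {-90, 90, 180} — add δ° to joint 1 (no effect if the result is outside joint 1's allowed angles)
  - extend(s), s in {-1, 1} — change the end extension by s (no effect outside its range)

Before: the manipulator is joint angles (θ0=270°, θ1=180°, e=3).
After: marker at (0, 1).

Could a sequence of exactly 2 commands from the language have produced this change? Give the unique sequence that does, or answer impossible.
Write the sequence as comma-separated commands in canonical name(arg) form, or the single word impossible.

extend(1), extend(-1)

key: order matters: swapping extend(1) and extend(-1) lands elsewhere
begin: joint angles (θ0=270°, θ1=180°, e=3)
step 1 (extend(1)): joint angles (θ0=270°, θ1=180°, e=3)
step 2 (extend(-1)): joint angles (θ0=270°, θ1=180°, e=2)
no other 2-command option fits: unique.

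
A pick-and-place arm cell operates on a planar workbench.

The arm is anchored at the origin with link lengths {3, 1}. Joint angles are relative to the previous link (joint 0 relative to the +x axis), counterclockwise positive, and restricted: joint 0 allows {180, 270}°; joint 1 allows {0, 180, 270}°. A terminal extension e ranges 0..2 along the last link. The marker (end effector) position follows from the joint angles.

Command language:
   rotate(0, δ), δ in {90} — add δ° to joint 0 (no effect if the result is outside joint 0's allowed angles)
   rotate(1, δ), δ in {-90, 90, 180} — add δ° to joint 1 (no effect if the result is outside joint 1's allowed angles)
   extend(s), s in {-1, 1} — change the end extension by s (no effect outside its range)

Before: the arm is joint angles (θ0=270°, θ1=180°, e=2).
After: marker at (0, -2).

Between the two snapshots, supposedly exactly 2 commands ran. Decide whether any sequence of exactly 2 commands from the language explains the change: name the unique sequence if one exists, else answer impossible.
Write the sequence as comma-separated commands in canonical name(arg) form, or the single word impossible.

extend(-1), extend(-1)

from: joint angles (θ0=270°, θ1=180°, e=2)
step 1 (extend(-1)): joint angles (θ0=270°, θ1=180°, e=1)
step 2 (extend(-1)): joint angles (θ0=270°, θ1=180°, e=0)
uniquely the one of 36 2-step routes that fits.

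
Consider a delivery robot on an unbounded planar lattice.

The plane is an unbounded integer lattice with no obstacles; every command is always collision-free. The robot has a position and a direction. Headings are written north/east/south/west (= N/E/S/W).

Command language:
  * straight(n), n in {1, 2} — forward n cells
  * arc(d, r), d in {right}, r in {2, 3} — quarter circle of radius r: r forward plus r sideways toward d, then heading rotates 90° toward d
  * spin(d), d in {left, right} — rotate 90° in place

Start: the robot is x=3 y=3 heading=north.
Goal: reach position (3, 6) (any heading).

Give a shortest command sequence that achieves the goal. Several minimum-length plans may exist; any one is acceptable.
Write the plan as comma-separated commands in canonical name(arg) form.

initial: x=3 y=3 heading=north
t=1 straight(2) ⇒ x=3 y=5 heading=north
t=2 straight(1) ⇒ x=3 y=6 heading=north
shorter routes all fall short; 2 is best.

straight(2), straight(1)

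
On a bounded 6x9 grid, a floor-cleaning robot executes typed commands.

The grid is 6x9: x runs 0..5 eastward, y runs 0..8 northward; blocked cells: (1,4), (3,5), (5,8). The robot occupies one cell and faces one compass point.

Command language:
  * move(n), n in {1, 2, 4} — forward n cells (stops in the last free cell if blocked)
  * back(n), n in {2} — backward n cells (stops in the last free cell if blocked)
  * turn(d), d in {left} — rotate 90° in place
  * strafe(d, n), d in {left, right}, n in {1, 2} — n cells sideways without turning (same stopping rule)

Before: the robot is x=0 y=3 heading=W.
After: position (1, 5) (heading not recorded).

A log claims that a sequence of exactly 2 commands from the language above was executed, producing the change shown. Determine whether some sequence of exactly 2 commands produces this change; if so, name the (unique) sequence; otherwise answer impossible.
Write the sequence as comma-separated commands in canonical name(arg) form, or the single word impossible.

impossible

every 2-command combo misses the target.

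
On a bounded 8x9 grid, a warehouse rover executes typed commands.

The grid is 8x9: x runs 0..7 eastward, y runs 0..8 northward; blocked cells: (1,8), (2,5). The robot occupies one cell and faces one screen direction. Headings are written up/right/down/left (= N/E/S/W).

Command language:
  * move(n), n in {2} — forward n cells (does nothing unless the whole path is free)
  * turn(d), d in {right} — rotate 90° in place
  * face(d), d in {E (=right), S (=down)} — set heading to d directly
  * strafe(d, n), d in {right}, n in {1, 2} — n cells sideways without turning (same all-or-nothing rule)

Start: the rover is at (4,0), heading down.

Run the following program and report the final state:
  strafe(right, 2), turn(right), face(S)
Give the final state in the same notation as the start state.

at (2,0), heading down

t0: at (4,0), heading down
t=1 strafe(right, 2) ⇒ at (2,0), heading down
t=2 turn(right) ⇒ at (2,0), heading left
t=3 face(S) ⇒ at (2,0), heading down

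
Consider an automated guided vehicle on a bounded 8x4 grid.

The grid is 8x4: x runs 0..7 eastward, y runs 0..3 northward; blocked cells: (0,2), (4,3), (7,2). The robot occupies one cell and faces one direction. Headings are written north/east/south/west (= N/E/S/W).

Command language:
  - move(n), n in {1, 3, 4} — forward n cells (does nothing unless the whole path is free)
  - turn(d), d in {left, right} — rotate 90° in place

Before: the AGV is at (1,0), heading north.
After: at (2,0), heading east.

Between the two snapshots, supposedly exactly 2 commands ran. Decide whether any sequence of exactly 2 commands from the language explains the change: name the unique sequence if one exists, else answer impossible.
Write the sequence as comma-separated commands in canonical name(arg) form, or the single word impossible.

key: cell and facing (now E) both changed — the 2 commands mix motion and turning
initial: at (1,0), heading north
step 1 (turn(right)): at (1,0), heading east
step 2 (move(1)): at (2,0), heading east
uniquely the one of 25 2-step routes that fits.

turn(right), move(1)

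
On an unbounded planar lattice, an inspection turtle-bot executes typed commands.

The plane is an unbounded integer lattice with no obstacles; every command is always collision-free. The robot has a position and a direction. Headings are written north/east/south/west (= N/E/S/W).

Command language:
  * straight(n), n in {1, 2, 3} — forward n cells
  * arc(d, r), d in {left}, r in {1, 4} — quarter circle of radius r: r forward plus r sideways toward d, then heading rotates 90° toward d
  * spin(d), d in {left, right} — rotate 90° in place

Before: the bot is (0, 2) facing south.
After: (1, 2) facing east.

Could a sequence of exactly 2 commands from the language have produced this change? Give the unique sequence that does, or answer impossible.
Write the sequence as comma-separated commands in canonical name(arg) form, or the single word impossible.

spin(left), straight(1)

key: running straight(1) before spin(left) would end elsewhere — order is forced
initial: (0, 2) facing south
1. spin(left) → (0, 2) facing east
2. straight(1) → (1, 2) facing east
no other 2-command option fits: unique.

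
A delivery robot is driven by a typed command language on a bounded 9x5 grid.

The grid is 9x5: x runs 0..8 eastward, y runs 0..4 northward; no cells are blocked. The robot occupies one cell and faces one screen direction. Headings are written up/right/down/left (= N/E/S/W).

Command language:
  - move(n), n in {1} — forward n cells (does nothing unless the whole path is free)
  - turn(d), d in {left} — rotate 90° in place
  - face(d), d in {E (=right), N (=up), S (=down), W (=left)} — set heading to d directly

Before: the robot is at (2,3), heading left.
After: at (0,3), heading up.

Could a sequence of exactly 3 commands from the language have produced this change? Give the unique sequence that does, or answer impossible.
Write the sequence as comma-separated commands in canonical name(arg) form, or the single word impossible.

key: position moved to (0,3) AND the heading swung to N — translation plus rotation needed
initial: at (2,3), heading left
step 1 (move(1)): at (1,3), heading left
step 2 (move(1)): at (0,3), heading left
step 3 (face(N)): at (0,3), heading up
uniquely the one of 216 3-step routes that fits.

move(1), move(1), face(N)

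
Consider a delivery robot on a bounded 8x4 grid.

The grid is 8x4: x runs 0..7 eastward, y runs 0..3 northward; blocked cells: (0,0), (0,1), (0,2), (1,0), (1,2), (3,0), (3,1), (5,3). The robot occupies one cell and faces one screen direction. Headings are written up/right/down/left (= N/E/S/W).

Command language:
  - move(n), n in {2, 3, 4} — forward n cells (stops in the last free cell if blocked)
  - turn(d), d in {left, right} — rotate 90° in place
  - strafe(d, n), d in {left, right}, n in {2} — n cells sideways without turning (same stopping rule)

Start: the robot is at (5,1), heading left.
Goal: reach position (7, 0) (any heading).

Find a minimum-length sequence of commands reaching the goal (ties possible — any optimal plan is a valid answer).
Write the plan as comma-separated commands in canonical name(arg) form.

strafe(left, 2), turn(right), strafe(right, 2)

start: at (5,1), heading left
1. strafe(left, 2) → at (5,0), heading left
2. turn(right) → at (5,0), heading up
3. strafe(right, 2) → at (7,0), heading up
minimal: 3 command(s), checked below 3.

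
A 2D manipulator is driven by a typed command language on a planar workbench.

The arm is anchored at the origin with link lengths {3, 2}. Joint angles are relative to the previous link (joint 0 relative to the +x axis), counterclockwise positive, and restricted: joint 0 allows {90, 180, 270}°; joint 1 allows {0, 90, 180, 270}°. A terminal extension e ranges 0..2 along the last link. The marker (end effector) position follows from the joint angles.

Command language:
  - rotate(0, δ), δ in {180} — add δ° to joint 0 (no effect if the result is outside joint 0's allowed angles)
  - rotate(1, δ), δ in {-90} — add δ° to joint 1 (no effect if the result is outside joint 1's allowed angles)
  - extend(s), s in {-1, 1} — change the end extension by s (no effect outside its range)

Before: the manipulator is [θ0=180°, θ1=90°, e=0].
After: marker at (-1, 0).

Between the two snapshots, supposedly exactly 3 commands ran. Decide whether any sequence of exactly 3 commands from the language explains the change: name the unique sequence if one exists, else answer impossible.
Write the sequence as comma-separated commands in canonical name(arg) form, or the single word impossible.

t0: [θ0=180°, θ1=90°, e=0]
step 1 (rotate(1, -90)): [θ0=180°, θ1=0°, e=0]
step 2 (rotate(1, -90)): [θ0=180°, θ1=270°, e=0]
step 3 (rotate(1, -90)): [θ0=180°, θ1=180°, e=0]
no other 3-command option fits: unique.

rotate(1, -90), rotate(1, -90), rotate(1, -90)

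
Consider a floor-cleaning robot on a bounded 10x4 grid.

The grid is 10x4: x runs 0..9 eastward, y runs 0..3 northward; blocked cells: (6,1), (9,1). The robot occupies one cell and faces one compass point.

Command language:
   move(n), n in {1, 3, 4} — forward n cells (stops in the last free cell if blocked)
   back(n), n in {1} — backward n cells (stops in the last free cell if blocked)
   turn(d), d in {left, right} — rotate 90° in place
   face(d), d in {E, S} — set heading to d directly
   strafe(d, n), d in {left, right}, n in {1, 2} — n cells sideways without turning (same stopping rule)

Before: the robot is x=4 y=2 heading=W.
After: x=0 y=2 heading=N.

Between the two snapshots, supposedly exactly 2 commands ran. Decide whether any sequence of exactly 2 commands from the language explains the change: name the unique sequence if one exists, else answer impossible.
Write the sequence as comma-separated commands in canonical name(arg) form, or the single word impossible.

key: running turn(right) before move(4) would end elsewhere — order is forced
begin: x=4 y=2 heading=W
t=1 move(4) ⇒ x=0 y=2 heading=W
t=2 turn(right) ⇒ x=0 y=2 heading=N
no rival 2-sequence matches.

move(4), turn(right)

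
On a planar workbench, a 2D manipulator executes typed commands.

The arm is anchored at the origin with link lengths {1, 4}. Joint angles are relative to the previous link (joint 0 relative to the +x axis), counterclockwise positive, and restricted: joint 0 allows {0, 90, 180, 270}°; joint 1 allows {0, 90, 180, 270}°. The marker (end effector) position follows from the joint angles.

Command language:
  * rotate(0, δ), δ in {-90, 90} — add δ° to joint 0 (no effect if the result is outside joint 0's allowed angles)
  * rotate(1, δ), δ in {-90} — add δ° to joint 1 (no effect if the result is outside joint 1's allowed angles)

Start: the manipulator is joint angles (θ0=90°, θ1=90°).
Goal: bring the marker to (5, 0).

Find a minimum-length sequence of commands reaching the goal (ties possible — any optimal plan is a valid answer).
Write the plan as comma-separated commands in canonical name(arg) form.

rotate(0, -90), rotate(1, -90)

initial: joint angles (θ0=90°, θ1=90°)
t=1 rotate(0, -90) ⇒ joint angles (θ0=0°, θ1=90°)
t=2 rotate(1, -90) ⇒ joint angles (θ0=0°, θ1=0°)
nothing shorter than 2 reaches the goal.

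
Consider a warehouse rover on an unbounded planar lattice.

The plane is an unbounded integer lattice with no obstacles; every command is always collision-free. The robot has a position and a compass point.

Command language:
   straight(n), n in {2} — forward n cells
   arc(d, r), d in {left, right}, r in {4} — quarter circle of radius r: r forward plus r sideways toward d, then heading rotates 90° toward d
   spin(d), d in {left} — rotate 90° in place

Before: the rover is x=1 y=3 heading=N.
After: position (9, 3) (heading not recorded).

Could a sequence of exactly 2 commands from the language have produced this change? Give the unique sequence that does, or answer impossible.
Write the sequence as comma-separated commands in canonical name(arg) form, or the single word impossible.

arc(right, 4), arc(right, 4)

from: x=1 y=3 heading=N
1. arc(right, 4) → x=5 y=7 heading=E
2. arc(right, 4) → x=9 y=3 heading=S
no rival 2-sequence matches.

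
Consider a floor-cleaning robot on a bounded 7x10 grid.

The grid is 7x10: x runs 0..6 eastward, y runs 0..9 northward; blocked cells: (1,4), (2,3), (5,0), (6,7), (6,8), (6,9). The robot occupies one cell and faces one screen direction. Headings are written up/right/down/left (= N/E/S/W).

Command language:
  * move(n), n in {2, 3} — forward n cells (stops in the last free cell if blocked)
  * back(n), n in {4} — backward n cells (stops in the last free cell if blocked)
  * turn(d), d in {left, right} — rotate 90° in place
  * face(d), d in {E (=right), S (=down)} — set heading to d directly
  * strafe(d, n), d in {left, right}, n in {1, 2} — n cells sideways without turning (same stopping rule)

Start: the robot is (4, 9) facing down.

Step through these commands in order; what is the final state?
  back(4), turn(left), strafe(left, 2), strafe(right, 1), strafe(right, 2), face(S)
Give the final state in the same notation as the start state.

initial: (4, 9) facing down
t=1 back(4) ⇒ (4, 9) facing down
t=2 turn(left) ⇒ (4, 9) facing right
t=3 strafe(left, 2) ⇒ (4, 9) facing right
t=4 strafe(right, 1) ⇒ (4, 8) facing right
t=5 strafe(right, 2) ⇒ (4, 6) facing right
t=6 face(S) ⇒ (4, 6) facing down

(4, 6) facing down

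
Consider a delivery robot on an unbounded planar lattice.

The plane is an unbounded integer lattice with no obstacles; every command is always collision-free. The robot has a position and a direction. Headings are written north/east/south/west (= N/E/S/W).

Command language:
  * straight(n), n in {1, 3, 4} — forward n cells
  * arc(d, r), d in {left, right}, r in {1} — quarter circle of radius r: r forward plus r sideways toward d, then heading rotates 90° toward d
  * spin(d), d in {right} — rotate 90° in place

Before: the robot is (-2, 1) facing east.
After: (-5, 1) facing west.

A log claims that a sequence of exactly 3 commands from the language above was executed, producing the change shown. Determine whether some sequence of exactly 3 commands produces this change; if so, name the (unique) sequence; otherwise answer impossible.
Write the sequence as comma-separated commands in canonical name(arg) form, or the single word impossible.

key: position moved to (-5,1) AND the heading swung to W — translation plus rotation needed
begin: (-2, 1) facing east
1. spin(right) → (-2, 1) facing south
2. spin(right) → (-2, 1) facing west
3. straight(3) → (-5, 1) facing west
uniquely the one of 216 3-step routes that fits.

spin(right), spin(right), straight(3)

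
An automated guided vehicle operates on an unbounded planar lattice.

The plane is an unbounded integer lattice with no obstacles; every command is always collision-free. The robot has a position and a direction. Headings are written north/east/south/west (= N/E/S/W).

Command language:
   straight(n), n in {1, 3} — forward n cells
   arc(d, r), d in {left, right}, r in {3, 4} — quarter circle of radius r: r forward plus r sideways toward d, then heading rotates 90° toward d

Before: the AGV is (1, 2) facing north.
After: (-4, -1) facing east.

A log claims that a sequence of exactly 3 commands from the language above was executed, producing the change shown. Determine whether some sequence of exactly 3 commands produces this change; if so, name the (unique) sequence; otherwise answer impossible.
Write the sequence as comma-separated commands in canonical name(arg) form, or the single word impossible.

key: cell and facing (now E) both changed — the 3 commands mix motion and turning
from: (1, 2) facing north
1. arc(left, 4) → (-3, 6) facing west
2. arc(left, 4) → (-7, 2) facing south
3. arc(left, 3) → (-4, -1) facing east
uniquely the one of 216 3-step routes that fits.

arc(left, 4), arc(left, 4), arc(left, 3)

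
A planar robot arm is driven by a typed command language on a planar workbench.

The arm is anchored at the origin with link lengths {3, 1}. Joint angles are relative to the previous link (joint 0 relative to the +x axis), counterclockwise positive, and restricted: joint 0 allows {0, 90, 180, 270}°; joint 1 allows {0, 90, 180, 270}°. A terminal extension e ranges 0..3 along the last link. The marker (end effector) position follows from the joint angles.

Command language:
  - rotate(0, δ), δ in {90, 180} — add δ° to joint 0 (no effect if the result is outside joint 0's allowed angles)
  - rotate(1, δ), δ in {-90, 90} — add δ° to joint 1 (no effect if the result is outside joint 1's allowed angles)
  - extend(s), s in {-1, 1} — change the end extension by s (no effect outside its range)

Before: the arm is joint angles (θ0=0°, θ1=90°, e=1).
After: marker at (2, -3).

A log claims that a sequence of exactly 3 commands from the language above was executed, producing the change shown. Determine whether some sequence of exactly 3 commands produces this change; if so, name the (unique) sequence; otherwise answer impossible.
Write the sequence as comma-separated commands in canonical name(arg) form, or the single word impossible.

rotate(0, 90), rotate(0, 90), rotate(0, 90)

begin: joint angles (θ0=0°, θ1=90°, e=1)
[1] after rotate(0, 90): joint angles (θ0=90°, θ1=90°, e=1)
[2] after rotate(0, 90): joint angles (θ0=180°, θ1=90°, e=1)
[3] after rotate(0, 90): joint angles (θ0=270°, θ1=90°, e=1)
no rival 3-sequence matches.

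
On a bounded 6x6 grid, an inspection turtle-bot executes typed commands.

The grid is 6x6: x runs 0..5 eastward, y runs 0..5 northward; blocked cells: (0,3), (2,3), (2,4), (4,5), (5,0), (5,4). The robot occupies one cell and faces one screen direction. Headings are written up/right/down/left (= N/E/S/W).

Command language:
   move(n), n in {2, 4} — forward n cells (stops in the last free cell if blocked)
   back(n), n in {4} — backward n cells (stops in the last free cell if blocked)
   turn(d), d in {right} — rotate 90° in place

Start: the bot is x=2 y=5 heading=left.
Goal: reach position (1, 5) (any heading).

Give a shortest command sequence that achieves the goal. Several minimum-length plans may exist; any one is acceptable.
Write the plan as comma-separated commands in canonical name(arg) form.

start: x=2 y=5 heading=left
1. back(4) → x=3 y=5 heading=left
2. move(2) → x=1 y=5 heading=left
nothing shorter than 2 reaches the goal.

back(4), move(2)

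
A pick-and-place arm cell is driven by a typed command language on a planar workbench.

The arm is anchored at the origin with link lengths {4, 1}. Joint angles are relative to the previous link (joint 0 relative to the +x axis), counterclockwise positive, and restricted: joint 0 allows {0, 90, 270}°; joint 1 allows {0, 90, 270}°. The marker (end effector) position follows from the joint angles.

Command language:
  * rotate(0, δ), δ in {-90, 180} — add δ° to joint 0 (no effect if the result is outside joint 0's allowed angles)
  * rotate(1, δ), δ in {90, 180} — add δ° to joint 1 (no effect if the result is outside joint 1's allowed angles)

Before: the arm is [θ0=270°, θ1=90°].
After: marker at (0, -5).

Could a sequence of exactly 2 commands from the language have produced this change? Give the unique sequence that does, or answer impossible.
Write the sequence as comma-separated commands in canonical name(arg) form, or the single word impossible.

key: order matters: swapping rotate(1, 180) and rotate(1, 90) lands elsewhere
initial: [θ0=270°, θ1=90°]
[1] after rotate(1, 180): [θ0=270°, θ1=270°]
[2] after rotate(1, 90): [θ0=270°, θ1=0°]
no other 2-command option fits: unique.

rotate(1, 180), rotate(1, 90)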